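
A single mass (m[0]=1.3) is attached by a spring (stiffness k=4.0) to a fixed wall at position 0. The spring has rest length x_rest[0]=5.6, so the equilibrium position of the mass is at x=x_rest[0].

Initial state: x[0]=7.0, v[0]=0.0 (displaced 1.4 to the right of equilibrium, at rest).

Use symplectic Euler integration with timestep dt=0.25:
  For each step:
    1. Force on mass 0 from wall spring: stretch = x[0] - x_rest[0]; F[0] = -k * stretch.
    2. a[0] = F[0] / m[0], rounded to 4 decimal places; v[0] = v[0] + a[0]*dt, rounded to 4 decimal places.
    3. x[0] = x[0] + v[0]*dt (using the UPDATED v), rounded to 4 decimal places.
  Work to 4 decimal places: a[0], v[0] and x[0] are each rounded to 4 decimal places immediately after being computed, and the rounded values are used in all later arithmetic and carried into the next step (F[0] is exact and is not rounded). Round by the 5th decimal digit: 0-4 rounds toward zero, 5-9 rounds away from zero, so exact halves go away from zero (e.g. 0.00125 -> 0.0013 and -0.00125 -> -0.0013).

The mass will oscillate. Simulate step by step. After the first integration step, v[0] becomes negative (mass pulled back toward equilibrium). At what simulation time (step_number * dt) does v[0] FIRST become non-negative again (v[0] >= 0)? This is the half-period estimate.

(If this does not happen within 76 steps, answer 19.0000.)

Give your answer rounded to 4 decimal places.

Answer: 2.0000

Derivation:
Step 0: x=[7.0000] v=[0.0000]
Step 1: x=[6.7308] v=[-1.0769]
Step 2: x=[6.2441] v=[-1.9468]
Step 3: x=[5.6335] v=[-2.4423]
Step 4: x=[5.0165] v=[-2.4681]
Step 5: x=[4.5117] v=[-2.0193]
Step 6: x=[4.2162] v=[-1.1822]
Step 7: x=[4.1868] v=[-0.1178]
Step 8: x=[4.4291] v=[0.9693]
First v>=0 after going negative at step 8, time=2.0000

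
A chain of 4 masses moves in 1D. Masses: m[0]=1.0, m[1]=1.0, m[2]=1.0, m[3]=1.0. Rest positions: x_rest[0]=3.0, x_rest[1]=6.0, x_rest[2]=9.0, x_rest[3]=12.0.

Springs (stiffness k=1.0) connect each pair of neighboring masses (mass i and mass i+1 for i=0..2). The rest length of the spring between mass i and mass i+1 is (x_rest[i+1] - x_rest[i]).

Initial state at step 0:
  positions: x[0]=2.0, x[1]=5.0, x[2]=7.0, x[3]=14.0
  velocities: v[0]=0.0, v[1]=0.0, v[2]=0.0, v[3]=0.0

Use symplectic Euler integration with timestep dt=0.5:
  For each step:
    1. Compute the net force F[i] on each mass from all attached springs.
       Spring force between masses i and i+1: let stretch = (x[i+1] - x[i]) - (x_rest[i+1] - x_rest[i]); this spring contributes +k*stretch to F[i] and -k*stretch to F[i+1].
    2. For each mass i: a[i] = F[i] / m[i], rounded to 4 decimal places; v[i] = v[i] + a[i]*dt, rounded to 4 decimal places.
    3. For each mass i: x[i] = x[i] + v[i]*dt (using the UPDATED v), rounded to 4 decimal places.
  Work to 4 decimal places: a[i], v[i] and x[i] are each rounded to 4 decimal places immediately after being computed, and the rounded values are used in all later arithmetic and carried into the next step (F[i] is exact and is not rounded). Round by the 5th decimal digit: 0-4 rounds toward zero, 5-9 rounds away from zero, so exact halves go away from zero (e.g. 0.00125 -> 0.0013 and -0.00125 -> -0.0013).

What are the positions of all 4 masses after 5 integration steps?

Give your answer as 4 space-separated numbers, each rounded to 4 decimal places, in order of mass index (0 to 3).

Step 0: x=[2.0000 5.0000 7.0000 14.0000] v=[0.0000 0.0000 0.0000 0.0000]
Step 1: x=[2.0000 4.7500 8.2500 13.0000] v=[0.0000 -0.5000 2.5000 -2.0000]
Step 2: x=[1.9375 4.6875 9.8125 11.5625] v=[-0.1250 -0.1250 3.1250 -2.8750]
Step 3: x=[1.8125 5.2188 10.5313 10.4375] v=[-0.2500 1.0625 1.4375 -2.2500]
Step 4: x=[1.7891 6.2266 9.8985 10.0860] v=[-0.0469 2.0156 -1.2657 -0.7031]
Step 5: x=[2.1251 7.0430 8.3946 10.4376] v=[0.6719 1.6328 -3.0079 0.7032]

Answer: 2.1251 7.0430 8.3946 10.4376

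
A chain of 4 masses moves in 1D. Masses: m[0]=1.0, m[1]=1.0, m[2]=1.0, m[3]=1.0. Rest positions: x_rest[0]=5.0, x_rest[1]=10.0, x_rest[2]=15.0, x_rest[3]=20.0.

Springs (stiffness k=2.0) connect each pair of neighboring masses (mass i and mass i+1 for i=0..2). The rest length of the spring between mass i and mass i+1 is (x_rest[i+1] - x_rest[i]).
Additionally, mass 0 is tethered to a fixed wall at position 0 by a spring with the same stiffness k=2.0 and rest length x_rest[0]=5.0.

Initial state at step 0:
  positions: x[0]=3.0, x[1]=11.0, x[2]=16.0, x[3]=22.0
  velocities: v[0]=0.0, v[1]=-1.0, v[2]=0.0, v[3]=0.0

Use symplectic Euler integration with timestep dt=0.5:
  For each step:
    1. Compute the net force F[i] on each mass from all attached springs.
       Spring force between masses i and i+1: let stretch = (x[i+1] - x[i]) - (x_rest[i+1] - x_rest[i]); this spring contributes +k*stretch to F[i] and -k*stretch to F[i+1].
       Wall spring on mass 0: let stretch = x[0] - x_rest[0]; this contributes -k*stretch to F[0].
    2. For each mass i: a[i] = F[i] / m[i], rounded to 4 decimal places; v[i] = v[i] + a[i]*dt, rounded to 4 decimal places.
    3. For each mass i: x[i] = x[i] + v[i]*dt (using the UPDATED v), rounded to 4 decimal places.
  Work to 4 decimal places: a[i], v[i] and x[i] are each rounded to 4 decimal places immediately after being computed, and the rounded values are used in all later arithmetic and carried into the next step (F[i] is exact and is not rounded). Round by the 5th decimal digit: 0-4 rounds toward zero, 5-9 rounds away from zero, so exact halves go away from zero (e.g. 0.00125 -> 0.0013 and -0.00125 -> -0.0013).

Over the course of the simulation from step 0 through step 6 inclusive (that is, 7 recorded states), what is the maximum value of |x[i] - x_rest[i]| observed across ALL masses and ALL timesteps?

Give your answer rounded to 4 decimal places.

Answer: 2.5000

Derivation:
Step 0: x=[3.0000 11.0000 16.0000 22.0000] v=[0.0000 -1.0000 0.0000 0.0000]
Step 1: x=[5.5000 9.0000 16.5000 21.5000] v=[5.0000 -4.0000 1.0000 -1.0000]
Step 2: x=[7.0000 9.0000 15.7500 21.0000] v=[3.0000 0.0000 -1.5000 -1.0000]
Step 3: x=[6.0000 11.3750 14.2500 20.3750] v=[-2.0000 4.7500 -3.0000 -1.2500]
Step 4: x=[4.6875 12.5000 14.3750 19.1875] v=[-2.6250 2.2500 0.2500 -2.3750]
Step 5: x=[4.9375 10.6563 15.9688 18.0938] v=[0.5000 -3.6875 3.1875 -2.1875]
Step 6: x=[5.5782 8.6094 15.9688 18.4376] v=[1.2813 -4.0938 0.0000 0.6875]
Max displacement = 2.5000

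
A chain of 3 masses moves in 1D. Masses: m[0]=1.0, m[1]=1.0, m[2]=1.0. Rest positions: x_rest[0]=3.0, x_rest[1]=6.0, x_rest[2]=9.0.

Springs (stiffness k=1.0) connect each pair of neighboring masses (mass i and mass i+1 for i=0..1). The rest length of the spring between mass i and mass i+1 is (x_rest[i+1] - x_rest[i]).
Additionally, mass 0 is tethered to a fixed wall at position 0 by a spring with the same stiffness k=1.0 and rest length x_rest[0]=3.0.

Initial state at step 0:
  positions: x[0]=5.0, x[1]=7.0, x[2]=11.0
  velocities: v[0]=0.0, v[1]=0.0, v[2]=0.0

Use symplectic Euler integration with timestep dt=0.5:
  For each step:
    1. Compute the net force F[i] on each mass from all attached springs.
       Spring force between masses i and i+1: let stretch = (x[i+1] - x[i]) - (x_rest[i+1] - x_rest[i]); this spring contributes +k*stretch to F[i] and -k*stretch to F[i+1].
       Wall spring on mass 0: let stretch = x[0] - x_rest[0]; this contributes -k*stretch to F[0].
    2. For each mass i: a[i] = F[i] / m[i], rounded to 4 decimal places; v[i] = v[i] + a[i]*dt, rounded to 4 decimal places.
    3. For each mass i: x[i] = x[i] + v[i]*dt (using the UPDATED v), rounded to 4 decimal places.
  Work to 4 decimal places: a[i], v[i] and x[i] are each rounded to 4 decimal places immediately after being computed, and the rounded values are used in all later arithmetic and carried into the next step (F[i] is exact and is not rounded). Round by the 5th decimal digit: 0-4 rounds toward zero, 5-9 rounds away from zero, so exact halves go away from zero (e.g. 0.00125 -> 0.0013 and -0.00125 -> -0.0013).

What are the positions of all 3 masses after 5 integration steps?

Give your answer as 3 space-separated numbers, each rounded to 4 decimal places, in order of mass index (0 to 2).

Answer: 3.1534 5.9678 10.2119

Derivation:
Step 0: x=[5.0000 7.0000 11.0000] v=[0.0000 0.0000 0.0000]
Step 1: x=[4.2500 7.5000 10.7500] v=[-1.5000 1.0000 -0.5000]
Step 2: x=[3.2500 8.0000 10.4375] v=[-2.0000 1.0000 -0.6250]
Step 3: x=[2.6250 7.9219 10.2656] v=[-1.2500 -0.1563 -0.3438]
Step 4: x=[2.6680 7.1055 10.2578] v=[0.0860 -1.6329 -0.0157]
Step 5: x=[3.1534 5.9678 10.2119] v=[0.9708 -2.2755 -0.0919]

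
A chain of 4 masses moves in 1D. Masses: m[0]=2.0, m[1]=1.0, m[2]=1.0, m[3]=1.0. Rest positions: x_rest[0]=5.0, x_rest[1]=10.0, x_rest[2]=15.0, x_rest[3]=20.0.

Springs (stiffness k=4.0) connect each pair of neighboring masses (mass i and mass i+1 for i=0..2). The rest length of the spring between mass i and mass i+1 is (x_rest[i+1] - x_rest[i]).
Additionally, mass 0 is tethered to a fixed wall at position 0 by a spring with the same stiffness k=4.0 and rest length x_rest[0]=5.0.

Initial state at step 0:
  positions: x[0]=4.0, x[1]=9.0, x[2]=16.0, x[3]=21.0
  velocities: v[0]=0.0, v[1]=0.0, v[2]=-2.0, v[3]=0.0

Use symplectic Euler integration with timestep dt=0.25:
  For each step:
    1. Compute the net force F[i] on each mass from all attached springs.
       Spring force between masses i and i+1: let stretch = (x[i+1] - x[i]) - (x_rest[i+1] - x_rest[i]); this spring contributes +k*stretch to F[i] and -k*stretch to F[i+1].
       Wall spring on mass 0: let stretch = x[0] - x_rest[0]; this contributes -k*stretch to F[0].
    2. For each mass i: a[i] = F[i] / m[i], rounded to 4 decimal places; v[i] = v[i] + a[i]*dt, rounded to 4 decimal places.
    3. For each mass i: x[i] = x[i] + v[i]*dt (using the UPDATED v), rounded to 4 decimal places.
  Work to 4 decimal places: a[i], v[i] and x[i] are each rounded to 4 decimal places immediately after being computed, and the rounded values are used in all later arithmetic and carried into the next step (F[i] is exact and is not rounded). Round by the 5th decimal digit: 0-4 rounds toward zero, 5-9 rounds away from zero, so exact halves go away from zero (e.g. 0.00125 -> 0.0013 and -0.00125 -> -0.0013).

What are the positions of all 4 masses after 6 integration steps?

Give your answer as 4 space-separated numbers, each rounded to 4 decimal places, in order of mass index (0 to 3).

Answer: 5.9055 9.6105 14.8577 17.6765

Derivation:
Step 0: x=[4.0000 9.0000 16.0000 21.0000] v=[0.0000 0.0000 -2.0000 0.0000]
Step 1: x=[4.1250 9.5000 15.0000 21.0000] v=[0.5000 2.0000 -4.0000 0.0000]
Step 2: x=[4.4063 10.0313 14.1250 20.7500] v=[1.1250 2.1250 -3.5000 -1.0000]
Step 3: x=[4.8399 10.1797 13.8828 20.0938] v=[1.7344 0.5937 -0.9687 -2.6250]
Step 4: x=[5.3360 9.9190 14.2676 19.1348] v=[1.9844 -1.0430 1.5392 -3.8360]
Step 5: x=[5.7380 9.5997 14.7821 18.2090] v=[1.6079 -1.2774 2.0578 -3.7032]
Step 6: x=[5.9055 9.6105 14.8577 17.6765] v=[0.6698 0.0433 0.3023 -2.1301]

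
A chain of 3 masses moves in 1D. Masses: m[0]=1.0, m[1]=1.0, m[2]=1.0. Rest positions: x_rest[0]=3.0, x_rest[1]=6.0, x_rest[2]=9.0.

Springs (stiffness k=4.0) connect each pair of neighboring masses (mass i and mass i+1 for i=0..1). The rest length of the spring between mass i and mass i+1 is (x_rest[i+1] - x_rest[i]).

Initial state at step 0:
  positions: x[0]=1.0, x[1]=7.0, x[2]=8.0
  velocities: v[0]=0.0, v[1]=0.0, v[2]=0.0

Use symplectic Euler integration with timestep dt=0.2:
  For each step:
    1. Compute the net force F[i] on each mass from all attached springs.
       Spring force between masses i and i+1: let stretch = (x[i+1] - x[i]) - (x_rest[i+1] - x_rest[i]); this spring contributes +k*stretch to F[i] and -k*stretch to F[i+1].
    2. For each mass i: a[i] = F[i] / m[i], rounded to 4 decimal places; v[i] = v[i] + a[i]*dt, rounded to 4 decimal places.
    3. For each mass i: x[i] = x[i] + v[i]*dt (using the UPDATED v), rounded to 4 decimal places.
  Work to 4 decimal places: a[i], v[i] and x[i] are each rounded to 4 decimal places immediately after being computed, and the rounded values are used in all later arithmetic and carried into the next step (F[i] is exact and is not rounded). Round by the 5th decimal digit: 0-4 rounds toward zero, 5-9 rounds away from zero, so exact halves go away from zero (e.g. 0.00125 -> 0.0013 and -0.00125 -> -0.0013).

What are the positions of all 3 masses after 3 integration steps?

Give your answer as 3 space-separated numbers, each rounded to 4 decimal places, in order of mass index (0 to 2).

Answer: 2.9502 3.9357 9.1141

Derivation:
Step 0: x=[1.0000 7.0000 8.0000] v=[0.0000 0.0000 0.0000]
Step 1: x=[1.4800 6.2000 8.3200] v=[2.4000 -4.0000 1.6000]
Step 2: x=[2.2352 4.9840 8.7808] v=[3.7760 -6.0800 2.3040]
Step 3: x=[2.9502 3.9357 9.1141] v=[3.5750 -5.2416 1.6666]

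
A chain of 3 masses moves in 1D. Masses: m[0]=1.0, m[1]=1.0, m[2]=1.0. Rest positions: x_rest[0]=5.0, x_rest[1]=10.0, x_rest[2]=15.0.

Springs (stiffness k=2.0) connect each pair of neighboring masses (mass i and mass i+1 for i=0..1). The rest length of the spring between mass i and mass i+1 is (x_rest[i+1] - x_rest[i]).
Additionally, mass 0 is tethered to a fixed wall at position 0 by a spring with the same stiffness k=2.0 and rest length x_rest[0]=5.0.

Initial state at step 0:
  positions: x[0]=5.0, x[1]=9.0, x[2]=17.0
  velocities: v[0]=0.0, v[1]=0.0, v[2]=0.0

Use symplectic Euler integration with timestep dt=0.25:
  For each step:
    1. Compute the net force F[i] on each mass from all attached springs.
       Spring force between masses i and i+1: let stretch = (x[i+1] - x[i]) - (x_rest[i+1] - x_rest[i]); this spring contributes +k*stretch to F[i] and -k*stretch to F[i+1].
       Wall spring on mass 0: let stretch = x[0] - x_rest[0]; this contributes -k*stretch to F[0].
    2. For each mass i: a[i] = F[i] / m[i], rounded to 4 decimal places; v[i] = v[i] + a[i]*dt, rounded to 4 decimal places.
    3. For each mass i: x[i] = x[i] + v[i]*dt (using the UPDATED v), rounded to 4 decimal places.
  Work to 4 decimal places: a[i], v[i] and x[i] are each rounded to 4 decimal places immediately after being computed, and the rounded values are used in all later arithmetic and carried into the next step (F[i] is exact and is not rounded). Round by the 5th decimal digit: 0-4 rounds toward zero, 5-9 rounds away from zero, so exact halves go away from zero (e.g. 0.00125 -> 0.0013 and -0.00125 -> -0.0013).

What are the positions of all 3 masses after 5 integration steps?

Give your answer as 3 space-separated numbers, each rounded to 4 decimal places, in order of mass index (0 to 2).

Answer: 5.2718 11.7154 14.2819

Derivation:
Step 0: x=[5.0000 9.0000 17.0000] v=[0.0000 0.0000 0.0000]
Step 1: x=[4.8750 9.5000 16.6250] v=[-0.5000 2.0000 -1.5000]
Step 2: x=[4.7188 10.3125 15.9844] v=[-0.6250 3.2500 -2.5625]
Step 3: x=[4.6719 11.1348 15.2598] v=[-0.1876 3.2891 -2.8985]
Step 4: x=[4.8489 11.6649 14.6446] v=[0.7079 2.1202 -2.4610]
Step 5: x=[5.2718 11.7154 14.2819] v=[1.6915 0.2021 -1.4509]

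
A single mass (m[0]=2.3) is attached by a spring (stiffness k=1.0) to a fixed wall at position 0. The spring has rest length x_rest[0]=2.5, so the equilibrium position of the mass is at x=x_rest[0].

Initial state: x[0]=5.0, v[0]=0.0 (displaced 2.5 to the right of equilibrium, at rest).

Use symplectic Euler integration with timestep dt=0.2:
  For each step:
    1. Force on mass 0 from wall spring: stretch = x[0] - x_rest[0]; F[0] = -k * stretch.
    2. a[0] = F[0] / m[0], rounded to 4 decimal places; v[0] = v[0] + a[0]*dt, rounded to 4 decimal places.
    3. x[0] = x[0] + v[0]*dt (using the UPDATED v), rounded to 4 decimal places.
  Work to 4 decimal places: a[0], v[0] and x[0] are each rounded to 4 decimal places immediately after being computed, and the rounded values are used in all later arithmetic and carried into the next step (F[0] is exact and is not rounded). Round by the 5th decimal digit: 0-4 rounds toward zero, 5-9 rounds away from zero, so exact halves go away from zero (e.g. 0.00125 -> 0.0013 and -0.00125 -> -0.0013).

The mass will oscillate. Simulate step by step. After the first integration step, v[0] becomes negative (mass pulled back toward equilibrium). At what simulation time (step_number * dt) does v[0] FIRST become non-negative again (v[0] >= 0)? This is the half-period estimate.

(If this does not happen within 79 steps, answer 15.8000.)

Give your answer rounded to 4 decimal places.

Answer: 4.8000

Derivation:
Step 0: x=[5.0000] v=[0.0000]
Step 1: x=[4.9565] v=[-0.2174]
Step 2: x=[4.8703] v=[-0.4310]
Step 3: x=[4.7429] v=[-0.6371]
Step 4: x=[4.5765] v=[-0.8321]
Step 5: x=[4.3740] v=[-1.0127]
Step 6: x=[4.1389] v=[-1.1757]
Step 7: x=[3.8753] v=[-1.3182]
Step 8: x=[3.5877] v=[-1.4378]
Step 9: x=[3.2812] v=[-1.5324]
Step 10: x=[2.9611] v=[-1.6003]
Step 11: x=[2.6330] v=[-1.6404]
Step 12: x=[2.3026] v=[-1.6520]
Step 13: x=[1.9756] v=[-1.6348]
Step 14: x=[1.6578] v=[-1.5892]
Step 15: x=[1.3546] v=[-1.5160]
Step 16: x=[1.0713] v=[-1.4164]
Step 17: x=[0.8129] v=[-1.2922]
Step 18: x=[0.5838] v=[-1.1455]
Step 19: x=[0.3880] v=[-0.9789]
Step 20: x=[0.2290] v=[-0.7952]
Step 21: x=[0.1095] v=[-0.5977]
Step 22: x=[0.0315] v=[-0.3898]
Step 23: x=[-0.0035] v=[-0.1751]
Step 24: x=[0.0050] v=[0.0426]
First v>=0 after going negative at step 24, time=4.8000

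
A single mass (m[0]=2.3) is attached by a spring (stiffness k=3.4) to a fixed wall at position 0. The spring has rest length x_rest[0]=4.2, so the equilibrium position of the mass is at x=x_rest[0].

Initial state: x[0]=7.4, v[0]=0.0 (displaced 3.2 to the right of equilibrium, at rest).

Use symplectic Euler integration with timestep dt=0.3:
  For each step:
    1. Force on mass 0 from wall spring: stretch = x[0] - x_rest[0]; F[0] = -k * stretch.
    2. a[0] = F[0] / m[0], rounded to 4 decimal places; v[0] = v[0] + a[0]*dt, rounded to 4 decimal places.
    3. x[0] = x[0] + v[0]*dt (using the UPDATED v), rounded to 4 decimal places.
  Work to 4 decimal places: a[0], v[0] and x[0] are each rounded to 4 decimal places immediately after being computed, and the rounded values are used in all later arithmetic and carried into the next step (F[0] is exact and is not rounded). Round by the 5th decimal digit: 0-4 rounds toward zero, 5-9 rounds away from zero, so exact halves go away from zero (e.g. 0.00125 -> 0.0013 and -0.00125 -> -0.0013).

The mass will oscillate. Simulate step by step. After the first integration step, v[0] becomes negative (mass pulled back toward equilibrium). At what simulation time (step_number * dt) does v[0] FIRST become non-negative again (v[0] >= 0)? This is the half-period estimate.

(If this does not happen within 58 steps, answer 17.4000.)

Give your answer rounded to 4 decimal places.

Answer: 2.7000

Derivation:
Step 0: x=[7.4000] v=[0.0000]
Step 1: x=[6.9743] v=[-1.4191]
Step 2: x=[6.1795] v=[-2.6494]
Step 3: x=[5.1213] v=[-3.5273]
Step 4: x=[3.9405] v=[-3.9359]
Step 5: x=[2.7943] v=[-3.8208]
Step 6: x=[1.8351] v=[-3.1974]
Step 7: x=[1.1905] v=[-2.1486]
Step 8: x=[0.9463] v=[-0.8140]
Step 9: x=[1.1350] v=[0.6289]
First v>=0 after going negative at step 9, time=2.7000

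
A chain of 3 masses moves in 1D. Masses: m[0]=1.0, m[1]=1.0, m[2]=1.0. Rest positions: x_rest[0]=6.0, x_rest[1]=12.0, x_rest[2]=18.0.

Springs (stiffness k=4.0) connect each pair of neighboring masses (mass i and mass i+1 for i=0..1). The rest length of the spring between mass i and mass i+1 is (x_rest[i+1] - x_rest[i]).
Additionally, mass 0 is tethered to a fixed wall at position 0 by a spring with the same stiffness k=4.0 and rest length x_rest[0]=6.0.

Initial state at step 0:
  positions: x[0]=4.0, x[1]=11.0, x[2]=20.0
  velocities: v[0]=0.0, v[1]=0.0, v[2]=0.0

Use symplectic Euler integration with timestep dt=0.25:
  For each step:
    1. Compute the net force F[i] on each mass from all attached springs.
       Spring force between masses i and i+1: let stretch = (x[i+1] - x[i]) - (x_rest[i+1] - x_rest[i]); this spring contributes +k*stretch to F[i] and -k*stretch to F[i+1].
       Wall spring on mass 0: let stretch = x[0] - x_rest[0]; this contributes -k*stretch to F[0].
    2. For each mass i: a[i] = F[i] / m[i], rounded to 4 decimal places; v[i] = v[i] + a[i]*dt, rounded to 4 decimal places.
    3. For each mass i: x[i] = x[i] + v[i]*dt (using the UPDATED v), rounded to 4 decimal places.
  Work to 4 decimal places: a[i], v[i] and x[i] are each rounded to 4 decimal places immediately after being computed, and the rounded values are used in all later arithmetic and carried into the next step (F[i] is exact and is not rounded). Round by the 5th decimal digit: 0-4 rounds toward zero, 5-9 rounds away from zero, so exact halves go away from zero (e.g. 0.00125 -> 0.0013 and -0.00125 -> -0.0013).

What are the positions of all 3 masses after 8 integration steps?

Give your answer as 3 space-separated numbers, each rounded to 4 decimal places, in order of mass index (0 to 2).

Step 0: x=[4.0000 11.0000 20.0000] v=[0.0000 0.0000 0.0000]
Step 1: x=[4.7500 11.5000 19.2500] v=[3.0000 2.0000 -3.0000]
Step 2: x=[6.0000 12.2500 18.0625] v=[5.0000 3.0000 -4.7500]
Step 3: x=[7.3125 12.8906 16.9219] v=[5.2500 2.5625 -4.5625]
Step 4: x=[8.1914 13.1445 16.2735] v=[3.5156 1.0157 -2.5938]
Step 5: x=[8.2607 12.9424 16.3428] v=[0.2773 -0.8084 0.2772]
Step 6: x=[7.4353 12.4200 17.0620] v=[-3.3017 -2.0897 2.8768]
Step 7: x=[5.9972 11.8119 18.1207] v=[-5.7523 -2.4324 4.2348]
Step 8: x=[4.5135 11.3273 19.1022] v=[-5.9348 -1.9383 3.9260]

Answer: 4.5135 11.3273 19.1022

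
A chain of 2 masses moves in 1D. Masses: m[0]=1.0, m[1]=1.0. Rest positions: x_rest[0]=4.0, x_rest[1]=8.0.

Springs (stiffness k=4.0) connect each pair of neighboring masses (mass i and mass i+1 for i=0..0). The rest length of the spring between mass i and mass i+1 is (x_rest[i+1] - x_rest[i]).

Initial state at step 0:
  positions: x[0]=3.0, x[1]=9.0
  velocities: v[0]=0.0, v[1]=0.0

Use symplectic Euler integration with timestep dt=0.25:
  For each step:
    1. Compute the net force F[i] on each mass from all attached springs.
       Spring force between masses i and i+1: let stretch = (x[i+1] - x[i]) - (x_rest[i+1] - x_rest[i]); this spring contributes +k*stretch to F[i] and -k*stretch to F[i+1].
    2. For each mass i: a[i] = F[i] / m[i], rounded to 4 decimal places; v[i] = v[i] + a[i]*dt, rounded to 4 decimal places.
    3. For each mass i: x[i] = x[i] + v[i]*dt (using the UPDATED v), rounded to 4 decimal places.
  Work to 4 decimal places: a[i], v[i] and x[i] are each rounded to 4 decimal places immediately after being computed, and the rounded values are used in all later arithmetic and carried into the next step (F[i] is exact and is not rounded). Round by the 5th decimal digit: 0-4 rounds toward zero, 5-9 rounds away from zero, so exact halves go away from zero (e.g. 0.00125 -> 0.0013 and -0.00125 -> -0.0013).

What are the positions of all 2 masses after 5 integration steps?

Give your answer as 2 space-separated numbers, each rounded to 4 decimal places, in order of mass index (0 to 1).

Answer: 4.7188 7.2813

Derivation:
Step 0: x=[3.0000 9.0000] v=[0.0000 0.0000]
Step 1: x=[3.5000 8.5000] v=[2.0000 -2.0000]
Step 2: x=[4.2500 7.7500] v=[3.0000 -3.0000]
Step 3: x=[4.8750 7.1250] v=[2.5000 -2.5000]
Step 4: x=[5.0625 6.9375] v=[0.7500 -0.7500]
Step 5: x=[4.7188 7.2813] v=[-1.3750 1.3750]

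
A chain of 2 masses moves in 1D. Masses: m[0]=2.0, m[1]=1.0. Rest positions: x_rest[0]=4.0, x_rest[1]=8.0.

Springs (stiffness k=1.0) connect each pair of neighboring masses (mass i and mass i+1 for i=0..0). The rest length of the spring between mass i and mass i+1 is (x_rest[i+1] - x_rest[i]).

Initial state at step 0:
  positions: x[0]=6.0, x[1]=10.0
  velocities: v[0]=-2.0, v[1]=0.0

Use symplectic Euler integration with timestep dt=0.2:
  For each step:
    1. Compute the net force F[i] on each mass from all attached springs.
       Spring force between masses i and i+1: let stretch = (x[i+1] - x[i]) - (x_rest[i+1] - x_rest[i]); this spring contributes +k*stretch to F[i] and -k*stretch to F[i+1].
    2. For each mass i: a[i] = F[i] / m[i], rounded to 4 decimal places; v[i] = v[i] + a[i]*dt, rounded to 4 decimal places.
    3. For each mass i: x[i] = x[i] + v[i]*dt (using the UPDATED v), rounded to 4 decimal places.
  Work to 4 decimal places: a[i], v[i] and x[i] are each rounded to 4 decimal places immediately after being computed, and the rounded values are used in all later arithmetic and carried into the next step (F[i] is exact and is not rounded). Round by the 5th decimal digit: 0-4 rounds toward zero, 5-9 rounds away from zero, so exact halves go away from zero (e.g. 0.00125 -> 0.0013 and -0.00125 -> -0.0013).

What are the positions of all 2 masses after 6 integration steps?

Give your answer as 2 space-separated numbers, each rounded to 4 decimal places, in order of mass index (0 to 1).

Answer: 3.8541 9.4917

Derivation:
Step 0: x=[6.0000 10.0000] v=[-2.0000 0.0000]
Step 1: x=[5.6000 10.0000] v=[-2.0000 0.0000]
Step 2: x=[5.2080 9.9840] v=[-1.9600 -0.0800]
Step 3: x=[4.8315 9.9370] v=[-1.8824 -0.2352]
Step 4: x=[4.4771 9.8457] v=[-1.7718 -0.4563]
Step 5: x=[4.1501 9.6997] v=[-1.6349 -0.7300]
Step 6: x=[3.8541 9.4917] v=[-1.4799 -1.0399]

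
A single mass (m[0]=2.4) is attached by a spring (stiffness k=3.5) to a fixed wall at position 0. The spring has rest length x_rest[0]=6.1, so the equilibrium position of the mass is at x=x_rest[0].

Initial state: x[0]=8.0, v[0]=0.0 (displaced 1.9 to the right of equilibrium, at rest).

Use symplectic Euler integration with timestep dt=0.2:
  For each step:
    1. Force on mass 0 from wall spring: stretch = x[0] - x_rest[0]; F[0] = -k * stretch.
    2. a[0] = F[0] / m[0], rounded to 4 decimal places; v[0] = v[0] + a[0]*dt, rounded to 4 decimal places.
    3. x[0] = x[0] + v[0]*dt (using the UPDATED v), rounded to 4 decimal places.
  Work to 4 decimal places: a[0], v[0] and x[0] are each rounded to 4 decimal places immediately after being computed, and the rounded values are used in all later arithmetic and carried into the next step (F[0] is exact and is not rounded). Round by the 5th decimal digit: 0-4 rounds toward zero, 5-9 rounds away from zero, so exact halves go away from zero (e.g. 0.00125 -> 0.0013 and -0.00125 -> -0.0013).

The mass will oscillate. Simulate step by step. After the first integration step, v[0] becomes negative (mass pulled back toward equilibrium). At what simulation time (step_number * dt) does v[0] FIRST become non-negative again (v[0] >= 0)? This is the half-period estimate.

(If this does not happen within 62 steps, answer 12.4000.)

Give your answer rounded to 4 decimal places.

Step 0: x=[8.0000] v=[0.0000]
Step 1: x=[7.8892] v=[-0.5542]
Step 2: x=[7.6740] v=[-1.0761]
Step 3: x=[7.3670] v=[-1.5352]
Step 4: x=[6.9861] v=[-1.9047]
Step 5: x=[6.5535] v=[-2.1631]
Step 6: x=[6.0944] v=[-2.2954]
Step 7: x=[5.6356] v=[-2.2938]
Step 8: x=[5.2039] v=[-2.1583]
Step 9: x=[4.8245] v=[-1.8969]
Step 10: x=[4.5195] v=[-1.5249]
Step 11: x=[4.3067] v=[-1.0639]
Step 12: x=[4.1985] v=[-0.5409]
Step 13: x=[4.2012] v=[0.0137]
First v>=0 after going negative at step 13, time=2.6000

Answer: 2.6000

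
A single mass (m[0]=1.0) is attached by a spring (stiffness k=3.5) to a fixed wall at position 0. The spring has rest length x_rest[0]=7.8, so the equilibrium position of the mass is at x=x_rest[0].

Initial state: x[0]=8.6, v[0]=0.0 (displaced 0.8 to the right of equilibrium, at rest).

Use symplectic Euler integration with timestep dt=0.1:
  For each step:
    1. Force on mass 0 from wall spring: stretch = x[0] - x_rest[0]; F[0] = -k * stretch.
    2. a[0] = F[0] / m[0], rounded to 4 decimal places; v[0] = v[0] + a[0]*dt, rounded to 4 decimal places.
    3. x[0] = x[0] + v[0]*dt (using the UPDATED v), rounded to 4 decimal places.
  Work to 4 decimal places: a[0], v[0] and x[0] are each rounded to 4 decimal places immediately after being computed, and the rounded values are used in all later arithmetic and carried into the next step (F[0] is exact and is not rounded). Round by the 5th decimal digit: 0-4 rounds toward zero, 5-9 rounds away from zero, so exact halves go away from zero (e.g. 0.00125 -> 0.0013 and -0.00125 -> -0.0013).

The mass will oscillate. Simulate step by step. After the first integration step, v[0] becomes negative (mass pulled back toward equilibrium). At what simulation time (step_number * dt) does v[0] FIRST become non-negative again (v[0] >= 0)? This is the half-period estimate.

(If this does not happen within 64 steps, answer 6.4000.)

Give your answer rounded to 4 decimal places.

Step 0: x=[8.6000] v=[0.0000]
Step 1: x=[8.5720] v=[-0.2800]
Step 2: x=[8.5170] v=[-0.5502]
Step 3: x=[8.4369] v=[-0.8012]
Step 4: x=[8.3345] v=[-1.0241]
Step 5: x=[8.2134] v=[-1.2112]
Step 6: x=[8.0778] v=[-1.3559]
Step 7: x=[7.9325] v=[-1.4531]
Step 8: x=[7.7826] v=[-1.4995]
Step 9: x=[7.6333] v=[-1.4934]
Step 10: x=[7.4898] v=[-1.4351]
Step 11: x=[7.3572] v=[-1.3265]
Step 12: x=[7.2401] v=[-1.1715]
Step 13: x=[7.1426] v=[-0.9755]
Step 14: x=[7.0681] v=[-0.7454]
Step 15: x=[7.0192] v=[-0.4892]
Step 16: x=[6.9976] v=[-0.2159]
Step 17: x=[7.0041] v=[0.0649]
First v>=0 after going negative at step 17, time=1.7000

Answer: 1.7000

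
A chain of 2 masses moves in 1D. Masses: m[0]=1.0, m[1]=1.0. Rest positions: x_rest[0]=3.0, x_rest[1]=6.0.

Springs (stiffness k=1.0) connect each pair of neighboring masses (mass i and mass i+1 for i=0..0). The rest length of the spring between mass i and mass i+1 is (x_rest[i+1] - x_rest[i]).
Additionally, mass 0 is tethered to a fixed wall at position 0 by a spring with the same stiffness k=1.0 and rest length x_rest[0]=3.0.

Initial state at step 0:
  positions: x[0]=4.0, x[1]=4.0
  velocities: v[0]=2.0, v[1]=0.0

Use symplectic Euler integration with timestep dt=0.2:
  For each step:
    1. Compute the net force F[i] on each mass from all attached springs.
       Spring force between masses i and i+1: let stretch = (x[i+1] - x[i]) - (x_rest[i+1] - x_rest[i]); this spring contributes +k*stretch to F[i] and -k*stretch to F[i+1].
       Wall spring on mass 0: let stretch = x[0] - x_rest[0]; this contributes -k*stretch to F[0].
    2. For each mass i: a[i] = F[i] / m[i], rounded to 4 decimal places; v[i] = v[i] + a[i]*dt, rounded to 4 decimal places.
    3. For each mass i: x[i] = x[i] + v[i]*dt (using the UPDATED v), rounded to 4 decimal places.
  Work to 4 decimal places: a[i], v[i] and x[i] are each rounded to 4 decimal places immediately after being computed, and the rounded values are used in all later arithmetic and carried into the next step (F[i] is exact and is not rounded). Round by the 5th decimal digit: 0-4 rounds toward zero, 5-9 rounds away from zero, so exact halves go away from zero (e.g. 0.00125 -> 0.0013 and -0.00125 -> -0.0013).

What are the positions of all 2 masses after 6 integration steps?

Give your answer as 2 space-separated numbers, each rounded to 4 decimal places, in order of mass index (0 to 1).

Answer: 3.1722 6.2872

Derivation:
Step 0: x=[4.0000 4.0000] v=[2.0000 0.0000]
Step 1: x=[4.2400 4.1200] v=[1.2000 0.6000]
Step 2: x=[4.3056 4.3648] v=[0.3280 1.2240]
Step 3: x=[4.2013 4.7272] v=[-0.5213 1.8122]
Step 4: x=[3.9500 5.1886] v=[-1.2564 2.3070]
Step 5: x=[3.5903 5.7205] v=[-1.7987 2.6593]
Step 6: x=[3.1722 6.2872] v=[-2.0907 2.8333]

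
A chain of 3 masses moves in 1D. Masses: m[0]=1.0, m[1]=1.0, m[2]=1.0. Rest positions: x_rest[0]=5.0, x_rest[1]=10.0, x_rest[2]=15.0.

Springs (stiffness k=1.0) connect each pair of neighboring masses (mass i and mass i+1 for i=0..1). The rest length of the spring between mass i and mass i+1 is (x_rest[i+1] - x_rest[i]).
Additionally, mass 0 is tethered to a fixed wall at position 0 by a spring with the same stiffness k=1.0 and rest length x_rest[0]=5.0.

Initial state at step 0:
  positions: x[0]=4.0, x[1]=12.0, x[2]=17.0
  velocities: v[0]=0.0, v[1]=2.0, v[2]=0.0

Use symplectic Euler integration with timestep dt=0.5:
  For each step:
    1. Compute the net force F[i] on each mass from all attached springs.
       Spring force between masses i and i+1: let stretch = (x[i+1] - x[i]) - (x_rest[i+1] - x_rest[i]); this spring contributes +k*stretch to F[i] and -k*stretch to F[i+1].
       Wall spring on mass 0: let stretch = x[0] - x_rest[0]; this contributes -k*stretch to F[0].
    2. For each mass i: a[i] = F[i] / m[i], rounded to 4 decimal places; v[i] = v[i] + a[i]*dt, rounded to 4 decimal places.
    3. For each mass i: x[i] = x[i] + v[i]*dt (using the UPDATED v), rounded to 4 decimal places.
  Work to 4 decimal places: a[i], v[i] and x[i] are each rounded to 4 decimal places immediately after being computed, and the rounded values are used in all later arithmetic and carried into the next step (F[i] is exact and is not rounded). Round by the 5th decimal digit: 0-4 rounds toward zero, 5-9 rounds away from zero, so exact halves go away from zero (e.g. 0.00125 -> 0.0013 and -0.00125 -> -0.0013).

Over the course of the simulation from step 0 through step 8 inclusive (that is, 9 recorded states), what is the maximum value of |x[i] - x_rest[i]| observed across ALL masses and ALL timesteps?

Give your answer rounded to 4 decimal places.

Answer: 3.0235

Derivation:
Step 0: x=[4.0000 12.0000 17.0000] v=[0.0000 2.0000 0.0000]
Step 1: x=[5.0000 12.2500 17.0000] v=[2.0000 0.5000 0.0000]
Step 2: x=[6.5625 11.8750 17.0625] v=[3.1250 -0.7500 0.1250]
Step 3: x=[7.8125 11.4688 17.0782] v=[2.5000 -0.8125 0.0313]
Step 4: x=[8.0235 11.5509 16.9415] v=[0.4219 0.1641 -0.2734]
Step 5: x=[7.1104 12.0988 16.7072] v=[-1.8262 1.0957 -0.4687]
Step 6: x=[5.6668 12.5517 16.5708] v=[-2.8872 0.9057 -0.2729]
Step 7: x=[4.5277 12.2881 16.6796] v=[-2.2782 -0.5272 0.2176]
Step 8: x=[4.1968 11.1823 16.9406] v=[-0.6619 -2.2117 0.5219]
Max displacement = 3.0235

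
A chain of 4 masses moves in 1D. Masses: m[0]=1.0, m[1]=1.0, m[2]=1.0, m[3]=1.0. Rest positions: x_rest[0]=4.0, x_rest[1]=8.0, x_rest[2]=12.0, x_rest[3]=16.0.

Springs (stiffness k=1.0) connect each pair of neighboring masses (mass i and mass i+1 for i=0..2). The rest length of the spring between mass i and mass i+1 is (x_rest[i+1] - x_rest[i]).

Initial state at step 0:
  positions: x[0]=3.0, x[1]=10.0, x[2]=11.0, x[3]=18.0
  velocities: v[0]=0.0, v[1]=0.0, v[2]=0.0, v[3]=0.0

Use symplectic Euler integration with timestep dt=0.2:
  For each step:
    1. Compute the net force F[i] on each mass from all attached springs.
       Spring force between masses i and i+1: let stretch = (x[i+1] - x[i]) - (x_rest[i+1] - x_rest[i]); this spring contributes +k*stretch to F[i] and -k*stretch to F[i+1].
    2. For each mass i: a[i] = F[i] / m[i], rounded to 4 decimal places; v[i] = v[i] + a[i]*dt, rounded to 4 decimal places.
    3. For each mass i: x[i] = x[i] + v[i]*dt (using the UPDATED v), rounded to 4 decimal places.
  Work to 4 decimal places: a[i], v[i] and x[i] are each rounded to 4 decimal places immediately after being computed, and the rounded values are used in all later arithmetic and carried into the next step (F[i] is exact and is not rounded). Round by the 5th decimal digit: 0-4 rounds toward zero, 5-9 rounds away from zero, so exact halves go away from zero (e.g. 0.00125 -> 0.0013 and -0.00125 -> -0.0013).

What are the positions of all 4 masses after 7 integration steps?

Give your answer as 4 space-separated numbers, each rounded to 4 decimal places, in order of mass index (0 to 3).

Step 0: x=[3.0000 10.0000 11.0000 18.0000] v=[0.0000 0.0000 0.0000 0.0000]
Step 1: x=[3.1200 9.7600 11.2400 17.8800] v=[0.6000 -1.2000 1.2000 -0.6000]
Step 2: x=[3.3456 9.3136 11.6864 17.6544] v=[1.1280 -2.2320 2.2320 -1.1280]
Step 3: x=[3.6499 8.7234 12.2766 17.3501] v=[1.5216 -2.9510 2.9510 -1.5216]
Step 4: x=[3.9972 8.0724 12.9276 17.0028] v=[1.7363 -3.2551 3.2551 -1.7363]
Step 5: x=[4.3475 7.4526 13.5474 16.6525] v=[1.7513 -3.0991 3.0991 -1.7513]
Step 6: x=[4.6620 6.9524 14.0476 16.3380] v=[1.5723 -2.5012 2.5012 -1.5723]
Step 7: x=[4.9081 6.6444 14.3556 16.0919] v=[1.2304 -1.5402 1.5402 -1.2304]

Answer: 4.9081 6.6444 14.3556 16.0919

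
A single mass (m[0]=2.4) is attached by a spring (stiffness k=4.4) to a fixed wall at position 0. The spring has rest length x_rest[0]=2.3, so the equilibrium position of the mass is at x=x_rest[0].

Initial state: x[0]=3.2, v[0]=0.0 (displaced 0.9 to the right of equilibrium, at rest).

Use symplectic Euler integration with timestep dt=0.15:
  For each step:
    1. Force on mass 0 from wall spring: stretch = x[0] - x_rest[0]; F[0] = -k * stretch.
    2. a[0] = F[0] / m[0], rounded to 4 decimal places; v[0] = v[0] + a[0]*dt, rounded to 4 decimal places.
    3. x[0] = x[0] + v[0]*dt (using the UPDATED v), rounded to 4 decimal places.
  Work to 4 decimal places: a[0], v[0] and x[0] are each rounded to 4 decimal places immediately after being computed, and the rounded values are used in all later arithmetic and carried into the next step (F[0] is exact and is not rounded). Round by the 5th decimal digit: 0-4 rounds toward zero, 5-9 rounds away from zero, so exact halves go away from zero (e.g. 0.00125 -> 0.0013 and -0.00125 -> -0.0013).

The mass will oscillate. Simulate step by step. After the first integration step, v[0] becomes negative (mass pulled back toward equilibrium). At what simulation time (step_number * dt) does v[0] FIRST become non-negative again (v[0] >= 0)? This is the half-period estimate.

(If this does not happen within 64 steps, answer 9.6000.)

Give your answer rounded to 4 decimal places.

Step 0: x=[3.2000] v=[0.0000]
Step 1: x=[3.1629] v=[-0.2475]
Step 2: x=[3.0902] v=[-0.4848]
Step 3: x=[2.9849] v=[-0.7021]
Step 4: x=[2.8513] v=[-0.8905]
Step 5: x=[2.6950] v=[-1.0421]
Step 6: x=[2.5224] v=[-1.1507]
Step 7: x=[2.3406] v=[-1.2119]
Step 8: x=[2.1571] v=[-1.2231]
Step 9: x=[1.9795] v=[-1.1838]
Step 10: x=[1.8151] v=[-1.0957]
Step 11: x=[1.6707] v=[-0.9624]
Step 12: x=[1.5523] v=[-0.7893]
Step 13: x=[1.4647] v=[-0.5837]
Step 14: x=[1.4116] v=[-0.3540]
Step 15: x=[1.3951] v=[-0.1097]
Step 16: x=[1.4160] v=[0.1392]
First v>=0 after going negative at step 16, time=2.4000

Answer: 2.4000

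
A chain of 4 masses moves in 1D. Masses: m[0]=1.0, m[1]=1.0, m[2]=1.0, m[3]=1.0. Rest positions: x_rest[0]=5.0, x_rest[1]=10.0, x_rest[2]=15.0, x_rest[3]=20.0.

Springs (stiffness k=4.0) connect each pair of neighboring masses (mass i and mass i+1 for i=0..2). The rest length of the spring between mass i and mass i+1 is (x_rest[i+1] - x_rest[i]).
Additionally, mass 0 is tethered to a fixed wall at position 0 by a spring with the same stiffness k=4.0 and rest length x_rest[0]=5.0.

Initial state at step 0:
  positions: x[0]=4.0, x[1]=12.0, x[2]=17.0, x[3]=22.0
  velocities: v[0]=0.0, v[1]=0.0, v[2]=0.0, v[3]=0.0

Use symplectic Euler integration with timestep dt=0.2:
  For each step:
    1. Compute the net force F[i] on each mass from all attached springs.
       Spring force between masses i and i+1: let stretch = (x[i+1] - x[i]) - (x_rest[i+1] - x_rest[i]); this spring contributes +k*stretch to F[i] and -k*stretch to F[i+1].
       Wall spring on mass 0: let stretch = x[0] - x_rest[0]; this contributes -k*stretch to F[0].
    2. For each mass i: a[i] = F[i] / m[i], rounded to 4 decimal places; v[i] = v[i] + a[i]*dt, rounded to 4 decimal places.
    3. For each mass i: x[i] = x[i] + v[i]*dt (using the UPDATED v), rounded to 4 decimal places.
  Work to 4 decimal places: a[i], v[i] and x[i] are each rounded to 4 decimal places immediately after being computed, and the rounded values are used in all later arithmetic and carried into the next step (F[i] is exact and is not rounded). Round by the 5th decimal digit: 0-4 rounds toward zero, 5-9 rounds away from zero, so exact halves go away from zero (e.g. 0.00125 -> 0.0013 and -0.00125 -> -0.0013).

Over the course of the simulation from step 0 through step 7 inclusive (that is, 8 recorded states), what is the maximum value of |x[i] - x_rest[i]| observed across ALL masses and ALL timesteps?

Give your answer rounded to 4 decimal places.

Step 0: x=[4.0000 12.0000 17.0000 22.0000] v=[0.0000 0.0000 0.0000 0.0000]
Step 1: x=[4.6400 11.5200 17.0000 22.0000] v=[3.2000 -2.4000 0.0000 0.0000]
Step 2: x=[5.6384 10.8160 16.9232 22.0000] v=[4.9920 -3.5200 -0.3840 0.0000]
Step 3: x=[6.5631 10.2607 16.6815 21.9877] v=[4.6234 -2.7763 -1.2083 -0.0614]
Step 4: x=[7.0293 10.1412 16.2615 21.9264] v=[2.3310 -0.5977 -2.1000 -0.3064]
Step 5: x=[6.8687 10.5030 15.7686 21.7587] v=[-0.8029 1.8090 -2.4643 -0.8383]
Step 6: x=[6.1906 11.1258 15.3917 21.4326] v=[-3.3904 3.1140 -1.8847 -1.6304]
Step 7: x=[5.3117 11.6415 15.2988 20.9400] v=[-4.3947 2.5786 -0.4647 -2.4631]
Max displacement = 2.0293

Answer: 2.0293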